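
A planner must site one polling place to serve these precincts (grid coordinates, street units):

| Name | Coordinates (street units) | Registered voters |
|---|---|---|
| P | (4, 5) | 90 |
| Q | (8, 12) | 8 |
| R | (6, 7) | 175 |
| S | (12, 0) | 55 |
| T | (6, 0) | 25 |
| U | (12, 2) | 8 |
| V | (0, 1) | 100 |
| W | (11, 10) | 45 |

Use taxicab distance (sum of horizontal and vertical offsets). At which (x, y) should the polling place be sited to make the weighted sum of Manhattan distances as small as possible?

(6, 5)

Manhattan distance separates: Σwᵢ(|x−xᵢ|+|y−yᵢ|) = Σwᵢ|x−xᵢ| + Σwᵢ|y−yᵢ|, so x and y are optimised independently as 1-D weighted medians.
Total weight W = 506; half = 253.
x-coordinate, sorted with cumulative weight:
  x=0 (V, w=100) cum 100
  x=4 (P, w=90) cum 190
  x=6 (R, w=175) cum 365  ← median
  x=6 (T, w=25) cum 390
  x=8 (Q, w=8) cum 398
  x=11 (W, w=45) cum 443
  x=12 (S, w=55) cum 498
  x=12 (U, w=8) cum 506
⇒ x* = 6
y-coordinate, sorted with cumulative weight:
  y=0 (S, w=55) cum 55
  y=0 (T, w=25) cum 80
  y=1 (V, w=100) cum 180
  y=2 (U, w=8) cum 188
  y=5 (P, w=90) cum 278  ← median
  y=7 (R, w=175) cum 453
  y=10 (W, w=45) cum 498
  y=12 (Q, w=8) cum 506
⇒ y* = 5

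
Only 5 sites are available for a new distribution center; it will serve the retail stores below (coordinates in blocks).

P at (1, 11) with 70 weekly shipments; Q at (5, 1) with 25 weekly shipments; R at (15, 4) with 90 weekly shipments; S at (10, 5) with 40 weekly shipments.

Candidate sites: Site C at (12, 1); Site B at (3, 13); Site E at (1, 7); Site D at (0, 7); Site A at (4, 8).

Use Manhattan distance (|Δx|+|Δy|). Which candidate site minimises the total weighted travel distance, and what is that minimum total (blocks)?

Total weighted distance at each candidate:
  Site C (12, 1): total = 2425
  Site B (3, 13): total = 3120
  Site E (1, 7): total = 2500
  Site D (0, 7): total = 2725
  Site A (4, 8): total = 2330
Minimum is at Site A with total 2330 blocks.

Site A, total 2330 blocks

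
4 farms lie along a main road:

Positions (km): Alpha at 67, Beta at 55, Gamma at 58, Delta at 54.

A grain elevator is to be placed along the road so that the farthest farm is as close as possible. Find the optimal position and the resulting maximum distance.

The 1-center on a line is the midpoint of the two extreme points: leftmost at 54, rightmost at 67.
Optimal location = (54 + 67)/2 = 60.5; maximum distance = (67 − 54)/2 = 6.5.

location 60.5, max distance 6.5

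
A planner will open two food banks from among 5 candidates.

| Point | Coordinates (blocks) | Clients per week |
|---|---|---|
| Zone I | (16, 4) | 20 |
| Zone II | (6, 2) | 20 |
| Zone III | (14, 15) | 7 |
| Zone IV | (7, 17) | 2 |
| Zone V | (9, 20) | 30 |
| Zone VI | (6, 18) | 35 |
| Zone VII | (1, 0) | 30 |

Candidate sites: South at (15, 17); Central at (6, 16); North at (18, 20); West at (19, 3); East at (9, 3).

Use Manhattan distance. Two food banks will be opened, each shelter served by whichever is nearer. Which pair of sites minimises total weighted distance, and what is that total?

{Central, East}, total 917

Evaluate every pair (each demand assigned to the nearer of the two):
  {Central, East}: total = 917
  {South, East}: total = 1227
  {Central, West}: total = 1337
  {North, East}: total = 1421
  {South, Central}: total = 1495
  {Central, North}: total = 1617
  {South, West}: total = 1647
  {West, East}: total = 1781
  {North, West}: total = 1841
  {South, North}: total = 2347
Best pair: {Central, East} with total 917.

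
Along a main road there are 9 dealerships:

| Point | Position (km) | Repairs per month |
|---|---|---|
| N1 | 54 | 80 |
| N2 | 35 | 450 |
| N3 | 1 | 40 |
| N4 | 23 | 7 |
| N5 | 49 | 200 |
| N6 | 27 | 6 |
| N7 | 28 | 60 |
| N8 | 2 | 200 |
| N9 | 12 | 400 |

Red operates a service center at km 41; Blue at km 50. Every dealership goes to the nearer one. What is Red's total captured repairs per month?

1163

The indifferent point is the midpoint (41+50)/2 = 45.5; dealerships left of it (closer to Red at 41) go to Red, those right go to Blue.
  N3 at 1 (w=40) → Red
  N8 at 2 (w=200) → Red
  N9 at 12 (w=400) → Red
  N4 at 23 (w=7) → Red
  N6 at 27 (w=6) → Red
  N7 at 28 (w=60) → Red
  N2 at 35 (w=450) → Red
  N5 at 49 (w=200) → Blue
  N1 at 54 (w=80) → Blue
Red captures 1163; Blue captures 280.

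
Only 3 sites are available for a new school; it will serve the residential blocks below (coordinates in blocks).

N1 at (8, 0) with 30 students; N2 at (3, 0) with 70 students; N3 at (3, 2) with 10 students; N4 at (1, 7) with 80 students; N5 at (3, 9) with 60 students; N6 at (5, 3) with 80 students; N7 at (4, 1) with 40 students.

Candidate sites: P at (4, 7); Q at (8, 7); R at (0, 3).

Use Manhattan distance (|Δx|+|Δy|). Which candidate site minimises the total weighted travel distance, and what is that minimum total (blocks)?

Total weighted distance at each candidate:
  P (4, 7): total = 2010
  Q (8, 7): total = 3090
  R (0, 3): total = 2370
Minimum is at P with total 2010 blocks.

P, total 2010 blocks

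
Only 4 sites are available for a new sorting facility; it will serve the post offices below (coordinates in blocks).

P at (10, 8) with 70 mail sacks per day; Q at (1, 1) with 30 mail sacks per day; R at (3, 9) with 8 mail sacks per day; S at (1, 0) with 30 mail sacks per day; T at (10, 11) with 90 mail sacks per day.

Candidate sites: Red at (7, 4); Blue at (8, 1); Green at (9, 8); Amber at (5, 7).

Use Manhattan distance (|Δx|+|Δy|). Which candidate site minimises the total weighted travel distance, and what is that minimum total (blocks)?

Green, total 1416 blocks

Total weighted distance at each candidate:
  Red (7, 4): total = 2032
  Blue (8, 1): total = 2264
  Green (9, 8): total = 1416
  Amber (5, 7): total = 1892
Minimum is at Green with total 1416 blocks.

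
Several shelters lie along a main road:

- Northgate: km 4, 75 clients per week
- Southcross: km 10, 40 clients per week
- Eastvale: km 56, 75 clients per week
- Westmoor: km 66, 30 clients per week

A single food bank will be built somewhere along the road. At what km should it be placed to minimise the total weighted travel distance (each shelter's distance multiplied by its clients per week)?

x = 10

For a sum of weighted absolute distances on a line, the optimum is the weighted median (not the mean). Total weight W = 220; half-weight = 110.
Sort by position and accumulate weight:
  km 4 (Northgate, w=75) → cum 75
  km 10 (Southcross, w=40) → cum 115  ≥ 110 → median here
  km 56 (Eastvale, w=75) → cum 190
  km 66 (Westmoor, w=30) → cum 220
Optimal location: km 10.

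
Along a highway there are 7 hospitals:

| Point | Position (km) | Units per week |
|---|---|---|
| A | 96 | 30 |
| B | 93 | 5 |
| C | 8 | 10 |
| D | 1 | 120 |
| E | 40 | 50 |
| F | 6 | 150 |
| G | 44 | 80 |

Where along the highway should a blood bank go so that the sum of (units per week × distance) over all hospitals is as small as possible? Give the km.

x = 6

For a sum of weighted absolute distances on a line, the optimum is the weighted median (not the mean). Total weight W = 445; half-weight = 222.5.
Sort by position and accumulate weight:
  km 1 (D, w=120) → cum 120
  km 6 (F, w=150) → cum 270  ≥ 222.5 → median here
  km 8 (C, w=10) → cum 280
  km 40 (E, w=50) → cum 330
  km 44 (G, w=80) → cum 410
  km 93 (B, w=5) → cum 415
  km 96 (A, w=30) → cum 445
Optimal location: km 6.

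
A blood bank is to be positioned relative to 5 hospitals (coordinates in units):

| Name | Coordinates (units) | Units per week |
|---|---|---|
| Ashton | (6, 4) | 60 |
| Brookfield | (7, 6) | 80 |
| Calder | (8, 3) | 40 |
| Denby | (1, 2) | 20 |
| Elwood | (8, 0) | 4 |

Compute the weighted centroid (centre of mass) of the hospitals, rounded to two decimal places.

The minimiser of Σwᵢ‖p−pᵢ‖² is the weighted centroid p* = (Σwᵢpᵢ)/(Σwᵢ).
Σwᵢ = 204.
Σwᵢxᵢ = 60·6 + 80·7 + 40·8 + 20·1 + 4·8 = 1292.
Σwᵢyᵢ = 60·4 + 80·6 + 40·3 + 20·2 + 4·0 = 880.
x* = 1292/204 = 6.33, y* = 880/204 = 4.31.

(6.33, 4.31)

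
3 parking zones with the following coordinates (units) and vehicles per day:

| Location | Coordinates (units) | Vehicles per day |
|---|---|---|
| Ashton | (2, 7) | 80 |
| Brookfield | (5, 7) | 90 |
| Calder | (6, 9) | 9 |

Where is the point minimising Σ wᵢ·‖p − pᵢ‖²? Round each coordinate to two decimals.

The minimiser of Σwᵢ‖p−pᵢ‖² is the weighted centroid p* = (Σwᵢpᵢ)/(Σwᵢ).
Σwᵢ = 179.
Σwᵢxᵢ = 80·2 + 90·5 + 9·6 = 664.
Σwᵢyᵢ = 80·7 + 90·7 + 9·9 = 1271.
x* = 664/179 = 3.71, y* = 1271/179 = 7.10.

(3.71, 7.10)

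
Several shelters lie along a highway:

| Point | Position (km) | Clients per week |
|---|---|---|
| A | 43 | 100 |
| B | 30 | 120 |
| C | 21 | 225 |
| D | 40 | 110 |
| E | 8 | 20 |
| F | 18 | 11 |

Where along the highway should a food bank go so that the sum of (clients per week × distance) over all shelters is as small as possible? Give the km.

x = 30

For a sum of weighted absolute distances on a line, the optimum is the weighted median (not the mean). Total weight W = 586; half-weight = 293.
Sort by position and accumulate weight:
  km 8 (E, w=20) → cum 20
  km 18 (F, w=11) → cum 31
  km 21 (C, w=225) → cum 256
  km 30 (B, w=120) → cum 376  ≥ 293 → median here
  km 40 (D, w=110) → cum 486
  km 43 (A, w=100) → cum 586
Optimal location: km 30.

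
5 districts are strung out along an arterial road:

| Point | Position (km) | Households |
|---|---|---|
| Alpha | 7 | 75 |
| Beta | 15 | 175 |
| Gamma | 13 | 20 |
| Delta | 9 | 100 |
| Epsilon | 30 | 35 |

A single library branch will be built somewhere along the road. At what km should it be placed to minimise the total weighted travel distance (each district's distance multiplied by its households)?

For a sum of weighted absolute distances on a line, the optimum is the weighted median (not the mean). Total weight W = 405; half-weight = 202.5.
Sort by position and accumulate weight:
  km 7 (Alpha, w=75) → cum 75
  km 9 (Delta, w=100) → cum 175
  km 13 (Gamma, w=20) → cum 195
  km 15 (Beta, w=175) → cum 370  ≥ 202.5 → median here
  km 30 (Epsilon, w=35) → cum 405
Optimal location: km 15.

x = 15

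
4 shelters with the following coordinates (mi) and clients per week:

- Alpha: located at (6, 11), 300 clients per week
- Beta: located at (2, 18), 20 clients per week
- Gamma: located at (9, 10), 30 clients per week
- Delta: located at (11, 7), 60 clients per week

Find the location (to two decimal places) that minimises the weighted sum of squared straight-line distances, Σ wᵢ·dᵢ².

(6.76, 10.68)

The minimiser of Σwᵢ‖p−pᵢ‖² is the weighted centroid p* = (Σwᵢpᵢ)/(Σwᵢ).
Σwᵢ = 410.
Σwᵢxᵢ = 300·6 + 20·2 + 30·9 + 60·11 = 2770.
Σwᵢyᵢ = 300·11 + 20·18 + 30·10 + 60·7 = 4380.
x* = 2770/410 = 6.76, y* = 4380/410 = 10.68.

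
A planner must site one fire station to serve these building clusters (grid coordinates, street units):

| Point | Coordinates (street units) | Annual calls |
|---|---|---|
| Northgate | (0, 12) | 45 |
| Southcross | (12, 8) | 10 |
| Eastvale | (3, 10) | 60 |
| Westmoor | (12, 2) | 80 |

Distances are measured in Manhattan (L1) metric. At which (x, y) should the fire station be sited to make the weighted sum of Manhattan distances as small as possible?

(3, 10)

Manhattan distance separates: Σwᵢ(|x−xᵢ|+|y−yᵢ|) = Σwᵢ|x−xᵢ| + Σwᵢ|y−yᵢ|, so x and y are optimised independently as 1-D weighted medians.
Total weight W = 195; half = 97.5.
x-coordinate, sorted with cumulative weight:
  x=0 (Northgate, w=45) cum 45
  x=3 (Eastvale, w=60) cum 105  ← median
  x=12 (Southcross, w=10) cum 115
  x=12 (Westmoor, w=80) cum 195
⇒ x* = 3
y-coordinate, sorted with cumulative weight:
  y=2 (Westmoor, w=80) cum 80
  y=8 (Southcross, w=10) cum 90
  y=10 (Eastvale, w=60) cum 150  ← median
  y=12 (Northgate, w=45) cum 195
⇒ y* = 10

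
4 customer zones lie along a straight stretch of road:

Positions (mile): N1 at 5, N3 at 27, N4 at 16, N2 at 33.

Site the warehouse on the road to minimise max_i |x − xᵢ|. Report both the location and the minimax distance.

The 1-center on a line is the midpoint of the two extreme points: leftmost at 5, rightmost at 33.
Optimal location = (5 + 33)/2 = 19; maximum distance = (33 − 5)/2 = 14.

location 19, max distance 14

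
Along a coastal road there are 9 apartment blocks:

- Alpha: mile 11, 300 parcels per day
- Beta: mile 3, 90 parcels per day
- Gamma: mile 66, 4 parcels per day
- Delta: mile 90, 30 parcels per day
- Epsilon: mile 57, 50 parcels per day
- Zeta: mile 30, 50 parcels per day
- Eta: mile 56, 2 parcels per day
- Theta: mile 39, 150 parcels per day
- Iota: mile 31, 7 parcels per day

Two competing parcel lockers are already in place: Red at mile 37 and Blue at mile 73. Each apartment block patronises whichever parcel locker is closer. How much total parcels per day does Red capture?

597

The indifferent point is the midpoint (37+73)/2 = 55; apartment blocks left of it (closer to Red at 37) go to Red, those right go to Blue.
  Beta at 3 (w=90) → Red
  Alpha at 11 (w=300) → Red
  Zeta at 30 (w=50) → Red
  Iota at 31 (w=7) → Red
  Theta at 39 (w=150) → Red
  Eta at 56 (w=2) → Blue
  Epsilon at 57 (w=50) → Blue
  Gamma at 66 (w=4) → Blue
  Delta at 90 (w=30) → Blue
Red captures 597; Blue captures 86.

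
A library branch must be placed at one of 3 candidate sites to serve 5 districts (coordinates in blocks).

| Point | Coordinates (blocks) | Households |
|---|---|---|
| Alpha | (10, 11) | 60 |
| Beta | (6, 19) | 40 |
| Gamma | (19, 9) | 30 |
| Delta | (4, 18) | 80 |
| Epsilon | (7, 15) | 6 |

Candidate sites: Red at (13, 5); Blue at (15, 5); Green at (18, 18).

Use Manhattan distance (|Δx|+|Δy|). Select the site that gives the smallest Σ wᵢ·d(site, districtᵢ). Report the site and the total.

Green, total 2924 blocks

Total weighted distance at each candidate:
  Red (13, 5): total = 3536
  Blue (15, 5): total = 3848
  Green (18, 18): total = 2924
Minimum is at Green with total 2924 blocks.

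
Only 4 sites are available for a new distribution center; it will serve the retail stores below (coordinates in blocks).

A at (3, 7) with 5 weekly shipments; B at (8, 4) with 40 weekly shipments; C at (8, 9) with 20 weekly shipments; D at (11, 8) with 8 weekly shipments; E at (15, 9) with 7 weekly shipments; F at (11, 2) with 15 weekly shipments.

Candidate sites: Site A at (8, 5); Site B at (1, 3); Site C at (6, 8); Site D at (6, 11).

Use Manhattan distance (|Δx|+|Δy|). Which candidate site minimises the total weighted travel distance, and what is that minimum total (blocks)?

Site A, total 370 blocks

Total weighted distance at each candidate:
  Site A (8, 5): total = 370
  Site B (1, 3): total = 1035
  Site C (6, 8): total = 595
  Site D (6, 11): total = 826
Minimum is at Site A with total 370 blocks.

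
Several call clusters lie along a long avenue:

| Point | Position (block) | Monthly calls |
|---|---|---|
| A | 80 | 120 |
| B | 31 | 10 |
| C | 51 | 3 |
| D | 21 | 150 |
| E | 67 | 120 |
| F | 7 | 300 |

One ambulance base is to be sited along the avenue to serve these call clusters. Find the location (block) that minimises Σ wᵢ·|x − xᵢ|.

For a sum of weighted absolute distances on a line, the optimum is the weighted median (not the mean). Total weight W = 703; half-weight = 351.5.
Sort by position and accumulate weight:
  block 7 (F, w=300) → cum 300
  block 21 (D, w=150) → cum 450  ≥ 351.5 → median here
  block 31 (B, w=10) → cum 460
  block 51 (C, w=3) → cum 463
  block 67 (E, w=120) → cum 583
  block 80 (A, w=120) → cum 703
Optimal location: block 21.

x = 21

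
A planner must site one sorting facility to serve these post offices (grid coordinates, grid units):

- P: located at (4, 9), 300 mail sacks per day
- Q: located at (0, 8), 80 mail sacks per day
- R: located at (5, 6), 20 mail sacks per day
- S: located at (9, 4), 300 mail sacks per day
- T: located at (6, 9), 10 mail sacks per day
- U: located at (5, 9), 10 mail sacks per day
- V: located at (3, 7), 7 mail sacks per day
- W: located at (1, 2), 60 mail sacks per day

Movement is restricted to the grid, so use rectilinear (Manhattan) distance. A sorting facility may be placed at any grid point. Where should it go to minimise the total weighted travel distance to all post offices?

(4, 8)

Manhattan distance separates: Σwᵢ(|x−xᵢ|+|y−yᵢ|) = Σwᵢ|x−xᵢ| + Σwᵢ|y−yᵢ|, so x and y are optimised independently as 1-D weighted medians.
Total weight W = 787; half = 393.5.
x-coordinate, sorted with cumulative weight:
  x=0 (Q, w=80) cum 80
  x=1 (W, w=60) cum 140
  x=3 (V, w=7) cum 147
  x=4 (P, w=300) cum 447  ← median
  x=5 (R, w=20) cum 467
  x=5 (U, w=10) cum 477
  x=6 (T, w=10) cum 487
  x=9 (S, w=300) cum 787
⇒ x* = 4
y-coordinate, sorted with cumulative weight:
  y=2 (W, w=60) cum 60
  y=4 (S, w=300) cum 360
  y=6 (R, w=20) cum 380
  y=7 (V, w=7) cum 387
  y=8 (Q, w=80) cum 467  ← median
  y=9 (P, w=300) cum 767
  y=9 (T, w=10) cum 777
  y=9 (U, w=10) cum 787
⇒ y* = 8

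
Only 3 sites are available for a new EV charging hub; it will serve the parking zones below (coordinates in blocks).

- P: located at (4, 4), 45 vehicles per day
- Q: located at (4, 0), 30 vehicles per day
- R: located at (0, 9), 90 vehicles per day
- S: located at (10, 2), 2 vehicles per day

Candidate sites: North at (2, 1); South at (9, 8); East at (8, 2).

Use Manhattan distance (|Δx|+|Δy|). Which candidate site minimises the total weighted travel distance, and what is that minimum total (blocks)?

Total weighted distance at each candidate:
  North (2, 1): total = 1233
  South (9, 8): total = 1709
  East (8, 2): total = 1804
Minimum is at North with total 1233 blocks.

North, total 1233 blocks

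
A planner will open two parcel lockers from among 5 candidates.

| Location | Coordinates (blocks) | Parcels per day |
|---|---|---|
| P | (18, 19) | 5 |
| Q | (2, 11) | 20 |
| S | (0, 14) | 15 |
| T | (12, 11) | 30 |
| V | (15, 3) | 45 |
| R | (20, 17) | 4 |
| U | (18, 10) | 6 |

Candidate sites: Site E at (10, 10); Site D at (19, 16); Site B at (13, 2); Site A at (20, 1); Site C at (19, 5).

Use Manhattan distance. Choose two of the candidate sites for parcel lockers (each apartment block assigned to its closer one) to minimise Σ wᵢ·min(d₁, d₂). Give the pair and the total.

{Site E, Site B}, total 816

Evaluate every pair (each demand assigned to the nearer of the two):
  {Site E, Site B}: total = 816
  {Site E, Site C}: total = 913
  {Site E, Site A}: total = 992
  {Site E, Site D}: total = 1090
  {Site D, Site B}: total = 1220
  {Site B, Site C}: total = 1373
  {Site B, Site A}: total = 1440
  {Site D, Site C}: total = 1449
  {Site D, Site A}: total = 1500
  {Site A, Site C}: total = 1703
Best pair: {Site E, Site B} with total 816.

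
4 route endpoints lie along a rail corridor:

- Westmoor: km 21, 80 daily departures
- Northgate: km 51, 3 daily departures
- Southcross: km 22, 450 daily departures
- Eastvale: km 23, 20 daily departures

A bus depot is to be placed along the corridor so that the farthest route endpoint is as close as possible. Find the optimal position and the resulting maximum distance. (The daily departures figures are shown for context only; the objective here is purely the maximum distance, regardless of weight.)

location 36, max distance 15

The 1-center on a line is the midpoint of the two extreme points: leftmost at 21, rightmost at 51.
Optimal location = (21 + 51)/2 = 36; maximum distance = (51 − 21)/2 = 15.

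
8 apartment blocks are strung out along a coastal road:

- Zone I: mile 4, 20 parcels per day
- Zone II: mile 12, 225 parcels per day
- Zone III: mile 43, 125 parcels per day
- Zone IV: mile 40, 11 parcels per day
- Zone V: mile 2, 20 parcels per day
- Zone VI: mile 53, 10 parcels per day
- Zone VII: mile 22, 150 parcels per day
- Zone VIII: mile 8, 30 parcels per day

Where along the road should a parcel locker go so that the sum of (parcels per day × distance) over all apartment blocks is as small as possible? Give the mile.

x = 22

For a sum of weighted absolute distances on a line, the optimum is the weighted median (not the mean). Total weight W = 591; half-weight = 295.5.
Sort by position and accumulate weight:
  mile 2 (Zone V, w=20) → cum 20
  mile 4 (Zone I, w=20) → cum 40
  mile 8 (Zone VIII, w=30) → cum 70
  mile 12 (Zone II, w=225) → cum 295
  mile 22 (Zone VII, w=150) → cum 445  ≥ 295.5 → median here
  mile 40 (Zone IV, w=11) → cum 456
  mile 43 (Zone III, w=125) → cum 581
  mile 53 (Zone VI, w=10) → cum 591
Optimal location: mile 22.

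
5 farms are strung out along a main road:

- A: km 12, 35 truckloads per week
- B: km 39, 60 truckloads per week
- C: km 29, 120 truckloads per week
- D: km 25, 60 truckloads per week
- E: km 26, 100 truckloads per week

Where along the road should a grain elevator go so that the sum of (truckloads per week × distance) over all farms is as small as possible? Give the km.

For a sum of weighted absolute distances on a line, the optimum is the weighted median (not the mean). Total weight W = 375; half-weight = 187.5.
Sort by position and accumulate weight:
  km 12 (A, w=35) → cum 35
  km 25 (D, w=60) → cum 95
  km 26 (E, w=100) → cum 195  ≥ 187.5 → median here
  km 29 (C, w=120) → cum 315
  km 39 (B, w=60) → cum 375
Optimal location: km 26.

x = 26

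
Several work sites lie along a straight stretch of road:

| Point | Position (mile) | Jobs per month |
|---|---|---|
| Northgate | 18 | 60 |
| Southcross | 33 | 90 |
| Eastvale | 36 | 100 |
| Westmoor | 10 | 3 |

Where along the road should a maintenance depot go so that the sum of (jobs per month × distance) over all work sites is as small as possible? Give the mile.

x = 33

For a sum of weighted absolute distances on a line, the optimum is the weighted median (not the mean). Total weight W = 253; half-weight = 126.5.
Sort by position and accumulate weight:
  mile 10 (Westmoor, w=3) → cum 3
  mile 18 (Northgate, w=60) → cum 63
  mile 33 (Southcross, w=90) → cum 153  ≥ 126.5 → median here
  mile 36 (Eastvale, w=100) → cum 253
Optimal location: mile 33.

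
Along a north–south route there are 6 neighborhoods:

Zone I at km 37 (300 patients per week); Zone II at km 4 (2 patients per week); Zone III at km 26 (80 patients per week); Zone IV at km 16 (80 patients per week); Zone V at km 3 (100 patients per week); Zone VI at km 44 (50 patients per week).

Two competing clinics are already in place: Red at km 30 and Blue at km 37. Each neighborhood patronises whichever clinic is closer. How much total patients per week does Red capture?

The indifferent point is the midpoint (30+37)/2 = 33.5; neighborhoods left of it (closer to Red at 30) go to Red, those right go to Blue.
  Zone V at 3 (w=100) → Red
  Zone II at 4 (w=2) → Red
  Zone IV at 16 (w=80) → Red
  Zone III at 26 (w=80) → Red
  Zone I at 37 (w=300) → Blue
  Zone VI at 44 (w=50) → Blue
Red captures 262; Blue captures 350.

262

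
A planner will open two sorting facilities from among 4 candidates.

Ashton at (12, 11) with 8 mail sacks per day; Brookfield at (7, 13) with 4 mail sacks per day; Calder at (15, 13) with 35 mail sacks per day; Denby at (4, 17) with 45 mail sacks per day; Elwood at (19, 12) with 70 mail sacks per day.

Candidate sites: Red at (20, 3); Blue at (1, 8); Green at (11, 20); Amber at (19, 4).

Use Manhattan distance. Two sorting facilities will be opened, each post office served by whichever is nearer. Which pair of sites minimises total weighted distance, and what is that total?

{Green, Amber}, total 1519

Evaluate every pair (each demand assigned to the nearer of the two):
  {Green, Amber}: total = 1519
  {Red, Green}: total = 1659
  {Blue, Amber}: total = 1711
  {Red, Blue}: total = 1921
  {Blue, Green}: total = 2079
  {Red, Amber}: total = 2471
Best pair: {Green, Amber} with total 1519.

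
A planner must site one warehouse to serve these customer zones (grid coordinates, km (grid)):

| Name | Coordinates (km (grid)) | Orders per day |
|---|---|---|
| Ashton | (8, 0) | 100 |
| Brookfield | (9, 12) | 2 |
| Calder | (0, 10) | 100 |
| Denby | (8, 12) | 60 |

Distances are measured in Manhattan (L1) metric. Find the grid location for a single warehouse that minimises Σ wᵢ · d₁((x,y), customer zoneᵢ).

Manhattan distance separates: Σwᵢ(|x−xᵢ|+|y−yᵢ|) = Σwᵢ|x−xᵢ| + Σwᵢ|y−yᵢ|, so x and y are optimised independently as 1-D weighted medians.
Total weight W = 262; half = 131.
x-coordinate, sorted with cumulative weight:
  x=0 (Calder, w=100) cum 100
  x=8 (Ashton, w=100) cum 200  ← median
  x=8 (Denby, w=60) cum 260
  x=9 (Brookfield, w=2) cum 262
⇒ x* = 8
y-coordinate, sorted with cumulative weight:
  y=0 (Ashton, w=100) cum 100
  y=10 (Calder, w=100) cum 200  ← median
  y=12 (Brookfield, w=2) cum 202
  y=12 (Denby, w=60) cum 262
⇒ y* = 10

(8, 10)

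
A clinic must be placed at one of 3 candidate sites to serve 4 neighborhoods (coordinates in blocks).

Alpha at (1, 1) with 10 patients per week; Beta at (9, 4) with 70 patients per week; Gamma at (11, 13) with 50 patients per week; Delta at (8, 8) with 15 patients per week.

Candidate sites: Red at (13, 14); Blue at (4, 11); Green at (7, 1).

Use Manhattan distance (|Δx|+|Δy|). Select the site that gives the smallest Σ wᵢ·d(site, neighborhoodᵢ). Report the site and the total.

Total weighted distance at each candidate:
  Red (13, 14): total = 1545
  Blue (4, 11): total = 1525
  Green (7, 1): total = 1330
Minimum is at Green with total 1330 blocks.

Green, total 1330 blocks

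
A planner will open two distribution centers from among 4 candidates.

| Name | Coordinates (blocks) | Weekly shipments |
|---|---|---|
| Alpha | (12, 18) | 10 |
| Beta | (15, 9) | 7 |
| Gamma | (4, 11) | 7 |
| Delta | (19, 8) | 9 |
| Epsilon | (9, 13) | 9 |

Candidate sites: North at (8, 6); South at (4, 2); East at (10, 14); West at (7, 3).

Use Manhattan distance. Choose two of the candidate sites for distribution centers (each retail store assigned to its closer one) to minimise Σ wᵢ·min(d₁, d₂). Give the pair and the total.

Evaluate every pair (each demand assigned to the nearer of the two):
  {North, East}: total = 328
  {South, East}: total = 346
  {East, West}: total = 346
  {North, South}: total = 482
  {North, West}: total = 482
  {South, West}: total = 622
Best pair: {North, East} with total 328.

{North, East}, total 328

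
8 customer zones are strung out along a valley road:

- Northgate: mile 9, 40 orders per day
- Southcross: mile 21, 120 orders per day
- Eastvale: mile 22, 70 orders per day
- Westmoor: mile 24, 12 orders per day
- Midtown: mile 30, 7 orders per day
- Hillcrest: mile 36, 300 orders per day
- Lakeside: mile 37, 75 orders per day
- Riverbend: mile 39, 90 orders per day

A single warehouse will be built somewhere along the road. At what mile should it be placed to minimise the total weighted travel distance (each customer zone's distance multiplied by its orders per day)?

For a sum of weighted absolute distances on a line, the optimum is the weighted median (not the mean). Total weight W = 714; half-weight = 357.
Sort by position and accumulate weight:
  mile 9 (Northgate, w=40) → cum 40
  mile 21 (Southcross, w=120) → cum 160
  mile 22 (Eastvale, w=70) → cum 230
  mile 24 (Westmoor, w=12) → cum 242
  mile 30 (Midtown, w=7) → cum 249
  mile 36 (Hillcrest, w=300) → cum 549  ≥ 357 → median here
  mile 37 (Lakeside, w=75) → cum 624
  mile 39 (Riverbend, w=90) → cum 714
Optimal location: mile 36.

x = 36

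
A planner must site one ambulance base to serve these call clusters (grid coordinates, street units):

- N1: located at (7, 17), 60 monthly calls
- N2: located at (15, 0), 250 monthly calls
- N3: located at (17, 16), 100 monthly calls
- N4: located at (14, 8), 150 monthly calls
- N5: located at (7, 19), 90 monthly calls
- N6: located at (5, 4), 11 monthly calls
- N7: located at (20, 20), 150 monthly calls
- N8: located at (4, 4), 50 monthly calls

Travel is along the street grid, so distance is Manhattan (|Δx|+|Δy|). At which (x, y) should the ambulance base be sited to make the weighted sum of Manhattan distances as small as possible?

(15, 8)

Manhattan distance separates: Σwᵢ(|x−xᵢ|+|y−yᵢ|) = Σwᵢ|x−xᵢ| + Σwᵢ|y−yᵢ|, so x and y are optimised independently as 1-D weighted medians.
Total weight W = 861; half = 430.5.
x-coordinate, sorted with cumulative weight:
  x=4 (N8, w=50) cum 50
  x=5 (N6, w=11) cum 61
  x=7 (N1, w=60) cum 121
  x=7 (N5, w=90) cum 211
  x=14 (N4, w=150) cum 361
  x=15 (N2, w=250) cum 611  ← median
  x=17 (N3, w=100) cum 711
  x=20 (N7, w=150) cum 861
⇒ x* = 15
y-coordinate, sorted with cumulative weight:
  y=0 (N2, w=250) cum 250
  y=4 (N6, w=11) cum 261
  y=4 (N8, w=50) cum 311
  y=8 (N4, w=150) cum 461  ← median
  y=16 (N3, w=100) cum 561
  y=17 (N1, w=60) cum 621
  y=19 (N5, w=90) cum 711
  y=20 (N7, w=150) cum 861
⇒ y* = 8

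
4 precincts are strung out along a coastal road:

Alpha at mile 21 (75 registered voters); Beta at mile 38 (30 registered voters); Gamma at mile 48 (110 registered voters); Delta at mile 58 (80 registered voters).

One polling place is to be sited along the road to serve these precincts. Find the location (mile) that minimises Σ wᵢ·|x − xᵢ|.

For a sum of weighted absolute distances on a line, the optimum is the weighted median (not the mean). Total weight W = 295; half-weight = 147.5.
Sort by position and accumulate weight:
  mile 21 (Alpha, w=75) → cum 75
  mile 38 (Beta, w=30) → cum 105
  mile 48 (Gamma, w=110) → cum 215  ≥ 147.5 → median here
  mile 58 (Delta, w=80) → cum 295
Optimal location: mile 48.

x = 48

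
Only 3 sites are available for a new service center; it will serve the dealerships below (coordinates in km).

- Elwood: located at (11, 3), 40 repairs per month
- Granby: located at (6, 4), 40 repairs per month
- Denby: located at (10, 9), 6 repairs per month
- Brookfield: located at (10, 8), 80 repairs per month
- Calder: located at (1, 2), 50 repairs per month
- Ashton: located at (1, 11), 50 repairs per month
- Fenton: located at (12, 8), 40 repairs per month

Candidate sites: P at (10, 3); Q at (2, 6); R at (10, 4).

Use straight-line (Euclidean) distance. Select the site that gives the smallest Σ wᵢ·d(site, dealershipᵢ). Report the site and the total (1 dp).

R, total 1776.5 km

Total weighted distance at each candidate:
  P (10, 3): total = 1911.2
  Q (2, 6): total = 2138.3
  R (10, 4): total = 1776.5
Minimum is at R with total 1776.5 km.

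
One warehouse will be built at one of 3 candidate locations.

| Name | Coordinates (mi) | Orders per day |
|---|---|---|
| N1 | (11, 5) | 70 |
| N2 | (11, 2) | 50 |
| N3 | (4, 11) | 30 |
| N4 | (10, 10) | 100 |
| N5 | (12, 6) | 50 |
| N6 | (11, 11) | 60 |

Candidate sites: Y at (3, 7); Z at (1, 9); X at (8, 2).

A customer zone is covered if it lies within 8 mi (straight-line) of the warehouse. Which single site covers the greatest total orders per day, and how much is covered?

Coverage radius r = 8 mi; a point is covered iff (Δx)²+(Δy)² ≤ 8² = 64.
  Y (3, 7): covers {N3, N4} → 130
  Z (1, 9): covers {N3} → 30
  X (8, 2): covers {N1, N2, N5} → 170
Maximum coverage at X: 170 orders per day.

X, covering 170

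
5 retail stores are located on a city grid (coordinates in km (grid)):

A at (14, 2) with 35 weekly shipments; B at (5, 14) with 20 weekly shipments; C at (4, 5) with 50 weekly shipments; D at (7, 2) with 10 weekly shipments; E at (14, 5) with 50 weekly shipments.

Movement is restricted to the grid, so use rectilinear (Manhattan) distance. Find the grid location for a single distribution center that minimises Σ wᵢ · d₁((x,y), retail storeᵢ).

Manhattan distance separates: Σwᵢ(|x−xᵢ|+|y−yᵢ|) = Σwᵢ|x−xᵢ| + Σwᵢ|y−yᵢ|, so x and y are optimised independently as 1-D weighted medians.
Total weight W = 165; half = 82.5.
x-coordinate, sorted with cumulative weight:
  x=4 (C, w=50) cum 50
  x=5 (B, w=20) cum 70
  x=7 (D, w=10) cum 80
  x=14 (A, w=35) cum 115  ← median
  x=14 (E, w=50) cum 165
⇒ x* = 14
y-coordinate, sorted with cumulative weight:
  y=2 (A, w=35) cum 35
  y=2 (D, w=10) cum 45
  y=5 (C, w=50) cum 95  ← median
  y=5 (E, w=50) cum 145
  y=14 (B, w=20) cum 165
⇒ y* = 5

(14, 5)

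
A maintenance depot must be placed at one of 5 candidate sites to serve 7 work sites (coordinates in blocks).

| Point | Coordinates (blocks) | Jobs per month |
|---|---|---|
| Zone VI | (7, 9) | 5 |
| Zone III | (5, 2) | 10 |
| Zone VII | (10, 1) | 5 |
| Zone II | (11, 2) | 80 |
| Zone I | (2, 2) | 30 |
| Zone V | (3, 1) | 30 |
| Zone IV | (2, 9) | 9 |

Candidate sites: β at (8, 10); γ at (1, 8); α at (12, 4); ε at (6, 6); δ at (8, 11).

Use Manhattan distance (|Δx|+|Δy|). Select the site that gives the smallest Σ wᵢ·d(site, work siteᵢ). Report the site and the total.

α, total 1260 blocks

Total weighted distance at each candidate:
  β (8, 10): total = 1958
  γ (1, 8): total = 1993
  α (12, 4): total = 1260
  ε (6, 6): total = 1378
  δ (8, 11): total = 2127
Minimum is at α with total 1260 blocks.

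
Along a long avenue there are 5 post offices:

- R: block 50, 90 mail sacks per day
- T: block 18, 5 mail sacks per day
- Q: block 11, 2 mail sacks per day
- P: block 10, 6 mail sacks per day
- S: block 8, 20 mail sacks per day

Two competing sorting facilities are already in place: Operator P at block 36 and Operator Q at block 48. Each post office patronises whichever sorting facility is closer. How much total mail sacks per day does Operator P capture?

33

The indifferent point is the midpoint (36+48)/2 = 42; post offices left of it (closer to Operator P at 36) go to Operator P, those right go to Operator Q.
  S at 8 (w=20) → Operator P
  P at 10 (w=6) → Operator P
  Q at 11 (w=2) → Operator P
  T at 18 (w=5) → Operator P
  R at 50 (w=90) → Operator Q
Operator P captures 33; Operator Q captures 90.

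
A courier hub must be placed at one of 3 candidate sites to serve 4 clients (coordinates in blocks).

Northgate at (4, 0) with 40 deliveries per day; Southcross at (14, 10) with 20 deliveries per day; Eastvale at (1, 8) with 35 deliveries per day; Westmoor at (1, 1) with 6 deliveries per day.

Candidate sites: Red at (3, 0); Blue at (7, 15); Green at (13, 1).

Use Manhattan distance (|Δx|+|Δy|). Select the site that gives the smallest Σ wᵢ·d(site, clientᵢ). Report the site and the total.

Red, total 828 blocks

Total weighted distance at each candidate:
  Red (3, 0): total = 828
  Blue (7, 15): total = 1535
  Green (13, 1): total = 1337
Minimum is at Red with total 828 blocks.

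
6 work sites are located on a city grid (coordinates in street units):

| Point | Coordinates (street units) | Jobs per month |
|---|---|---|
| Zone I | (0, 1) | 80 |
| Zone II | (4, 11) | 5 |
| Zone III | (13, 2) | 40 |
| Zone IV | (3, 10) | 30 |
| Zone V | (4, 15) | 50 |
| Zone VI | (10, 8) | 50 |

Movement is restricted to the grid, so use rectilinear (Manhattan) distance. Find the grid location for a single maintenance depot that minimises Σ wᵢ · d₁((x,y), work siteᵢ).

(4, 8)

Manhattan distance separates: Σwᵢ(|x−xᵢ|+|y−yᵢ|) = Σwᵢ|x−xᵢ| + Σwᵢ|y−yᵢ|, so x and y are optimised independently as 1-D weighted medians.
Total weight W = 255; half = 127.5.
x-coordinate, sorted with cumulative weight:
  x=0 (Zone I, w=80) cum 80
  x=3 (Zone IV, w=30) cum 110
  x=4 (Zone II, w=5) cum 115
  x=4 (Zone V, w=50) cum 165  ← median
  x=10 (Zone VI, w=50) cum 215
  x=13 (Zone III, w=40) cum 255
⇒ x* = 4
y-coordinate, sorted with cumulative weight:
  y=1 (Zone I, w=80) cum 80
  y=2 (Zone III, w=40) cum 120
  y=8 (Zone VI, w=50) cum 170  ← median
  y=10 (Zone IV, w=30) cum 200
  y=11 (Zone II, w=5) cum 205
  y=15 (Zone V, w=50) cum 255
⇒ y* = 8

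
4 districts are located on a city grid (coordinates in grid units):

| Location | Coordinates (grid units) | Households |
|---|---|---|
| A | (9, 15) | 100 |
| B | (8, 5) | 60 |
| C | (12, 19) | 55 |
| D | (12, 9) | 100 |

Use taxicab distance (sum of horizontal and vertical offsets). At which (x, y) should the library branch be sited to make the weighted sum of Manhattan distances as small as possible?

(9, 9)

Manhattan distance separates: Σwᵢ(|x−xᵢ|+|y−yᵢ|) = Σwᵢ|x−xᵢ| + Σwᵢ|y−yᵢ|, so x and y are optimised independently as 1-D weighted medians.
Total weight W = 315; half = 157.5.
x-coordinate, sorted with cumulative weight:
  x=8 (B, w=60) cum 60
  x=9 (A, w=100) cum 160  ← median
  x=12 (C, w=55) cum 215
  x=12 (D, w=100) cum 315
⇒ x* = 9
y-coordinate, sorted with cumulative weight:
  y=5 (B, w=60) cum 60
  y=9 (D, w=100) cum 160  ← median
  y=15 (A, w=100) cum 260
  y=19 (C, w=55) cum 315
⇒ y* = 9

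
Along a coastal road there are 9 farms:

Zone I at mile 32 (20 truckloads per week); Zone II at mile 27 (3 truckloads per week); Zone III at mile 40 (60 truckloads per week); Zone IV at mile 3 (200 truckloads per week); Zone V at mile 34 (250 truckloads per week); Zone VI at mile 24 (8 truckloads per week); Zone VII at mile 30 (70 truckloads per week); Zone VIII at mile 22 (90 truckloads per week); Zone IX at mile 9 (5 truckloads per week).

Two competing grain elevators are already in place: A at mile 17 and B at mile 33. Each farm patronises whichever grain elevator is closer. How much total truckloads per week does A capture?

303

The indifferent point is the midpoint (17+33)/2 = 25; farms left of it (closer to A at 17) go to A, those right go to B.
  Zone IV at 3 (w=200) → A
  Zone IX at 9 (w=5) → A
  Zone VIII at 22 (w=90) → A
  Zone VI at 24 (w=8) → A
  Zone II at 27 (w=3) → B
  Zone VII at 30 (w=70) → B
  Zone I at 32 (w=20) → B
  Zone V at 34 (w=250) → B
  Zone III at 40 (w=60) → B
A captures 303; B captures 403.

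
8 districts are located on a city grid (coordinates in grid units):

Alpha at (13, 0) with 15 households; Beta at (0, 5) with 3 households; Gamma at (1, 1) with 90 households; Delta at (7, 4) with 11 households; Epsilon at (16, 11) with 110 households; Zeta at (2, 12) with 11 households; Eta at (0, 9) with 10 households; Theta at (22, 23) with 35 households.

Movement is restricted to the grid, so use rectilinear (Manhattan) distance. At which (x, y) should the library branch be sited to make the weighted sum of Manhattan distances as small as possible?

Manhattan distance separates: Σwᵢ(|x−xᵢ|+|y−yᵢ|) = Σwᵢ|x−xᵢ| + Σwᵢ|y−yᵢ|, so x and y are optimised independently as 1-D weighted medians.
Total weight W = 285; half = 142.5.
x-coordinate, sorted with cumulative weight:
  x=0 (Beta, w=3) cum 3
  x=0 (Eta, w=10) cum 13
  x=1 (Gamma, w=90) cum 103
  x=2 (Zeta, w=11) cum 114
  x=7 (Delta, w=11) cum 125
  x=13 (Alpha, w=15) cum 140
  x=16 (Epsilon, w=110) cum 250  ← median
  x=22 (Theta, w=35) cum 285
⇒ x* = 16
y-coordinate, sorted with cumulative weight:
  y=0 (Alpha, w=15) cum 15
  y=1 (Gamma, w=90) cum 105
  y=4 (Delta, w=11) cum 116
  y=5 (Beta, w=3) cum 119
  y=9 (Eta, w=10) cum 129
  y=11 (Epsilon, w=110) cum 239  ← median
  y=12 (Zeta, w=11) cum 250
  y=23 (Theta, w=35) cum 285
⇒ y* = 11

(16, 11)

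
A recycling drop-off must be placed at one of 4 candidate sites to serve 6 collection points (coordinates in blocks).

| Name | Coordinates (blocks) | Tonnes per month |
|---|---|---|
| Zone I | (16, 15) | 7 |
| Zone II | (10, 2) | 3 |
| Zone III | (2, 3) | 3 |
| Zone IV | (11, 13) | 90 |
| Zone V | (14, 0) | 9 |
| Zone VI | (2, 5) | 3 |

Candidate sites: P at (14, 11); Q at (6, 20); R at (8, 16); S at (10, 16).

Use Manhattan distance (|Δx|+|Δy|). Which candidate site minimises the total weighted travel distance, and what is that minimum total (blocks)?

Total weighted distance at each candidate:
  P (14, 11): total = 744
  Q (6, 20): total = 1623
  R (8, 16): total = 957
  S (10, 16): total = 751
Minimum is at P with total 744 blocks.

P, total 744 blocks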